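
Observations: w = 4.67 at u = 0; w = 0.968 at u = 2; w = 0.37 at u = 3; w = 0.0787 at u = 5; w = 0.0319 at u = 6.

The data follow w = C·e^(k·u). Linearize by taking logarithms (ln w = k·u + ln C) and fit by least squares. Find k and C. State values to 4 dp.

k = -0.8297, C = 4.7603

With ln wᵢ as the transformed response and uᵢ as the regressor:
Sums: Σu = 16.0000, Σ(u)² = 74.0000, Σln w = -5.4729, Σu·ln w = -36.4293.
Normal system: [[74.0000, 16.0000]; [16.0000, 5]]·[k, ln C]ᵀ = [-36.4293, -5.4729]ᵀ.
Slope k = (n·Σu·ln w − Σu·Σln w)/(n·Σ(u)² − (Σu)²) = (5·-36.4293 − 16.0000·-5.4729)/114.0000 = -0.82965; ln C = (Σln w − k·Σu)/n = 1.56031, so C = exp(1.56031) = 4.76029.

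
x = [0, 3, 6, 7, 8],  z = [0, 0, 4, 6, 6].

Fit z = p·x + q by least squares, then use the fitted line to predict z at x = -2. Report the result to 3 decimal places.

From the data, Σx·x = 158, Σx = 24, Σ1 = 5.
And Σx·z = 114, Σz = 16.
AᵀA·[p, q]ᵀ = Aᵀz becomes [[158, 24]; [24, 5]]·[p, q]ᵀ = [114, 16]ᵀ.
Determinant 158·5 − 24² = 214.
p = (114·5 − 24·16)/214 = 93/107; q = (158·16 − 24·114)/214 = -104/107.
At x = -2: ẑ = (93/107)·(-2) + (-104/107)·(1) = -290/107.

ẑ = -2.710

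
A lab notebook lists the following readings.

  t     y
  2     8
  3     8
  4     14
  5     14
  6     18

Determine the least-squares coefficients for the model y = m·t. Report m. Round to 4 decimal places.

m = 3.0444

Setting ∂/∂m … = 0 gives: 90·m = 274.
(Σt·t = 90, Σt·y = 274.)
Hence m = 274 / 90 ≈ 3.04444.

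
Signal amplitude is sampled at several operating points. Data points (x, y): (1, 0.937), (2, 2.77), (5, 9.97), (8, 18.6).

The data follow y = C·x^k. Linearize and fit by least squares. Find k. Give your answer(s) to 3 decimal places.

k = 1.434

Let Y = ln y. Fitting Y = k·ln x + ln C by least squares:
Σln x = 4.3820, Σ(ln x)² = 7.3948, Σln y = 6.1765, Σln x·ln y = 10.4858.
Normal system: [[7.3948, 4.3820]; [4.3820, 4]]·[k, ln C]ᵀ = [10.4858, 6.1765]ᵀ.
Solving (det = 10.3771): k = 1.43368, ln C = -0.02648.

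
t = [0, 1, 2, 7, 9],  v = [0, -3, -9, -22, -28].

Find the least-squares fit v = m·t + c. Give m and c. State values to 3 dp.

From the data, Σt·t = 135, Σt = 19, Σ1 = 5.
And Σt·v = -427, Σv = -62.
Eliminating c: 5·(row 1) − 19·(row 2) gives 314·m = 5·(-427) − 19·(-62) = -957, so m = -957/314.
Then c = ((-62) − 19·(-957/314))/5 = -257/314.

m = -3.048, c = -0.818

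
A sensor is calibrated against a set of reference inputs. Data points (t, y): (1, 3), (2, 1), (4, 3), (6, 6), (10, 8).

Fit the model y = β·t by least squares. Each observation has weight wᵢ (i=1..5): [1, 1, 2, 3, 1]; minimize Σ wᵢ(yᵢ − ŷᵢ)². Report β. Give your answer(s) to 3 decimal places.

β = 0.886

From the data, Σwᵢ·t·t = 245.
For AᵀWy: Σwᵢ·t·y = 217.
So AᵀWA·[β]ᵀ = AᵀWy: [[245]]·[β]ᵀ = [217]ᵀ.
Hence β = 217 / 245 ≈ 0.885714.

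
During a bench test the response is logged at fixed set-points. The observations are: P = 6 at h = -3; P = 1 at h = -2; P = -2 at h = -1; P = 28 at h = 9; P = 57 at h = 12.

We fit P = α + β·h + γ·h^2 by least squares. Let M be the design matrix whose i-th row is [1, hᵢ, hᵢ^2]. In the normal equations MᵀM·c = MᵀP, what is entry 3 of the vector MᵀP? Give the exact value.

10532

Entry 3 ↔ basis h^2, so (MᵀP)_{3} = Σᵢ (h^2)·Pᵢ = (9)·(6) + (4)·(1) + (1)·(-2) + (81)·(28) + (144)·(57) = 10532.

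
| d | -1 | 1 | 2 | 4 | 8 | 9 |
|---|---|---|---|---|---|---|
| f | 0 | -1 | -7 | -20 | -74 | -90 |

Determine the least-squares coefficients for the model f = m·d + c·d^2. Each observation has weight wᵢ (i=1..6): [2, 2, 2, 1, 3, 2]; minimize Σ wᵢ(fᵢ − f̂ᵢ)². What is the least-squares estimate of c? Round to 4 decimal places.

c = -0.9872

Normal-equation sums: Σwᵢ·d·d = 382, Σwᵢ·d·d^2 = 3074, Σwᵢ·d^2·d^2 = 25702.
Right-hand side: Σwᵢ·d·f = -3506, Σwᵢ·d^2·f = -29166.
Δ = 382·25702 − 3074² = 368688.
m = ((-3506)·25702 − 3074·(-29166))/368688 = -28433/23043; c = (382·(-29166) − 3074·(-3506))/368688 = -22748/23043.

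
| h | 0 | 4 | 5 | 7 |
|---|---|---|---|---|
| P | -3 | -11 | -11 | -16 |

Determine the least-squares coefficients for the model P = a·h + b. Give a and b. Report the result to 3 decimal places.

a = -1.808, b = -3.019

Normal-equation sums: Σh·h = 90, Σh = 16, Σ1 = 4.
Right-hand side: Σh·P = -211, ΣP = -41.
Eliminating b: 4·(row 1) − 16·(row 2) gives 104·a = 4·(-211) − 16·(-41) = -188, so a = -47/26.
Then b = ((-41) − 16·(-47/26))/4 = -157/52.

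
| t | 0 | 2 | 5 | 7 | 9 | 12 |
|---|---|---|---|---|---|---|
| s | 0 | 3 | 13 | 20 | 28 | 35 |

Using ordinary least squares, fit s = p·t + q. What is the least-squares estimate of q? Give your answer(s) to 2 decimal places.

q = -1.53

Sums needed: Σt·t = 303, Σt = 35, Σ1 = 6.
Moment sums: Σt·s = 883, Σs = 99.
So AᵀA·[p, q]ᵀ = Aᵀs: [[303, 35]; [35, 6]]·[p, q]ᵀ = [883, 99]ᵀ.
Eliminating q: 6·(row 1) − 35·(row 2) gives 593·p = 6·883 − 35·99 = 1833, so p = 1833/593.
Then q = (99 − 35·(1833/593))/6 = -908/593.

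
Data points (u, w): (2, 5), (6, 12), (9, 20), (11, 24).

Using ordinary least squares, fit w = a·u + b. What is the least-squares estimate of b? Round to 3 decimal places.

b = 0.185

From the data, Σu·u = 242, Σu = 28, Σ1 = 4.
And Σu·w = 526, Σw = 61.
So MᵀM·[a, b]ᵀ = Mᵀw: [[242, 28]; [28, 4]]·[a, b]ᵀ = [526, 61]ᵀ.
Eliminating b: 4·(row 1) − 28·(row 2) gives 184·a = 4·526 − 28·61 = 396, so a = 99/46.
Then b = (61 − 28·(99/46))/4 = 17/92.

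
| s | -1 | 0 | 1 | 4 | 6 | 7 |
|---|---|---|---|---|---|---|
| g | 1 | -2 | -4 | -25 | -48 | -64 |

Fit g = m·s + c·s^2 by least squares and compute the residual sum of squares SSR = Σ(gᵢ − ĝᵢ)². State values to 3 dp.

Sums needed: Σs·s = 103, Σs·s^2 = 623, Σs^2·s^2 = 3955.
Right-hand side: Σs·g = -841, Σs^2·g = -5267.
So XᵀX·[m, c]ᵀ = Xᵀg: [[103, 623]; [623, 3955]]·[m, c]ᵀ = [-841, -5267]ᵀ.
det = 103·3955 − 623² = 19236.
m = ((-841)·3955 − 623·(-5267))/19236 = -1067/458; c = (103·(-5267) − 623·(-841))/19236 = -3093/3206.
Residuals: -585/1603, -2, -1131/1603, -393/1603, 1137/1603, -96/229; SSR = 8608/1603.

SSR = 5.370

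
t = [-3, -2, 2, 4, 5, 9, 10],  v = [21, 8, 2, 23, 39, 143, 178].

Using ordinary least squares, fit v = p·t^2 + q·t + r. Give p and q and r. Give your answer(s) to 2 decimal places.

AᵀA·[p, q, r]ᵀ = Aᵀv reads: 17555·p + 1891·q + 239·r = 30955;  1891·p + 239·q + 25·r = 3279;  239·p + 25·q + 7·r = 414.
(Σt^2·t^2 = 17555, Σt^2·t = 1891, Σt^2 = 239, Σt·t = 239, Σt = 25, Σ1 = 7, Σt^2·v = 30955, Σt·v = 3279, Σv = 414.)
Row-reducing yields p = 2276249/1156002, q = -1871209/1156002, r = -444249/192667.

p = 1.97, q = -1.62, r = -2.31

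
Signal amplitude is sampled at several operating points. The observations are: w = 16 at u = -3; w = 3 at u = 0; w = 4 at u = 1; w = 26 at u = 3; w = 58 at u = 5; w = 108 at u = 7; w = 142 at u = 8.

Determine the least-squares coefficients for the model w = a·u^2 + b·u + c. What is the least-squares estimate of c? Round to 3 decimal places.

c = 2.157

Setting ∂/∂a … = 0 gives: 7285·a + 981·b + 157·c = 16212;  981·a + 157·b + 21·c = 2216;  157·a + 21·b + 7·c = 357.
Solving the 3×3 system (Gaussian elimination) gives a = 54635/27326, b = 18215/13663, c = 58951/27326.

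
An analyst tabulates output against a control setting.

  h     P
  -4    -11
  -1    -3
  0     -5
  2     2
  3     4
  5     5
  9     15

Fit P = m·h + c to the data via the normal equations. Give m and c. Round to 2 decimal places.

Normal-equation sums: Σh·h = 136, Σh = 14, Σ1 = 7.
And Σh·P = 223, ΣP = 7.
Normal equations: [[136, 14]; [14, 7]]·[m, c]ᵀ = [223, 7]ᵀ.
det = 136·7 − 14² = 756.
m = (223·7 − 14·7)/756 = 209/108; c = (136·7 − 14·223)/756 = -155/54.

m = 1.94, c = -2.87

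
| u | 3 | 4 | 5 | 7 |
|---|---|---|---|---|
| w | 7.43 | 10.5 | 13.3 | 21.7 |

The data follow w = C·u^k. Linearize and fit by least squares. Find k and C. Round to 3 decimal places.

k = 1.254, C = 1.843

With ln wᵢ as the transformed response and ln uᵢ as the regressor:
XᵀX = [[9.5056, 6.0403]; [6.0403, 4]], rhs = [15.6160, 10.0220]ᵀ  (here Σln u = 6.0403, Σ(ln u)² = 9.5056, Σln w = 10.0220, Σln u·ln w = 15.6160).
Solving (det = 1.5378): k = 1.25423, ln C = 0.61152, so C = exp(0.61152) = 1.84323.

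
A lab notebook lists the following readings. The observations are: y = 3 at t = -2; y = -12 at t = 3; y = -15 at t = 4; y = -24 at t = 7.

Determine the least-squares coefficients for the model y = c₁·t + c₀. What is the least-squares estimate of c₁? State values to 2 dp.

Setting ∂/∂c₁ … = 0 gives: 78·c₁ + 12·c₀ = -270;  12·c₁ + 4·c₀ = -48.
det = 78·4 − 12² = 168.
c₁ = ((-270)·4 − 12·(-48))/168 = -3; c₀ = (78·(-48) − 12·(-270))/168 = -3.

c₁ = -3.00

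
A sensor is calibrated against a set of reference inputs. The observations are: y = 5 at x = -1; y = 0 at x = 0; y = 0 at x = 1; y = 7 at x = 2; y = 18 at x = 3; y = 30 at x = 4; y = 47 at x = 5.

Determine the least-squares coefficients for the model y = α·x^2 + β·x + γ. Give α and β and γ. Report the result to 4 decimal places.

α = 2.1190, β = -1.1905, γ = 0.7143

The normal system AᵀA·[α, β, γ]ᵀ = Aᵀy is [[980, 224, 56]; [224, 56, 14]; [56, 14, 7]]·[α, β, γ]ᵀ = [1850, 418, 107]ᵀ.
Row-reducing yields α = 89/42, β = -25/21, γ = 5/7.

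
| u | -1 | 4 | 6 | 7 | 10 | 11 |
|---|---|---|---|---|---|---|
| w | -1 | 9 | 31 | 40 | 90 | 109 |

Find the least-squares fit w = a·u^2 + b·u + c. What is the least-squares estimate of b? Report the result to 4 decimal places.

Forming XᵀX = [[28595, 2953, 323]; [2953, 323, 37]; [323, 37, 6]] and Xᵀw = [25408, 2602, 278]ᵀ gives XᵀX·[a, b, c]ᵀ = Xᵀw.
Row-reducing yields a = 411257/416820, b = -266671/416820, c = -98517/34735.

b = -0.6398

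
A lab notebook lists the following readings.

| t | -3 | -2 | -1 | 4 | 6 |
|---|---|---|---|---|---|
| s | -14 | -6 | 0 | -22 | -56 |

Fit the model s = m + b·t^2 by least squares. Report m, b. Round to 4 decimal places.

Sums needed: Σ1 = 5, Σt^2 = 66, Σt^2·t^2 = 1650.
For Xᵀs: Σs = -98, Σt^2·s = -2518.
Normal equations: [[5, 66]; [66, 1650]]·[m, b]ᵀ = [-98, -2518]ᵀ.
Eliminating b: 1650·(row 1) − 66·(row 2) gives 3894·m = 1650·(-98) − 66·(-2518) = 4488, so m = 68/59.
Then b = ((-2518) − 66·(68/59))/1650 = -3061/1947.

m = 1.1525, b = -1.5722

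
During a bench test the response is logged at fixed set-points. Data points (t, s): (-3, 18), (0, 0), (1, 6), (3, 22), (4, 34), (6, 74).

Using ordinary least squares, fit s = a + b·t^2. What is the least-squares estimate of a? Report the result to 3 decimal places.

a = 1.973

Compute the Gram sums: Σ1 = 6, Σt^2 = 71, Σt^2·t^2 = 1715.
For Xᵀs: Σs = 154, Σt^2·s = 3574.
Eliminating b: 1715·(row 1) − 71·(row 2) gives 5249·a = 1715·154 − 71·3574 = 10356, so a = 10356/5249.
Then b = (3574 − 71·(10356/5249))/1715 = 10510/5249.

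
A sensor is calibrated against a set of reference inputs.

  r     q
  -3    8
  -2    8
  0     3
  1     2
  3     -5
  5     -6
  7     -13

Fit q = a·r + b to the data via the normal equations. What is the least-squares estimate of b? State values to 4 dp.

Setting ∂/∂a … = 0 gives: 97·a + 11·b = -174;  11·a + 7·b = -3.
(Σr·r = 97, Σr = 11, Σ1 = 7, Σr·q = -174, Σq = -3.)
Eliminating b: 7·(row 1) − 11·(row 2) gives 558·a = 7·(-174) − 11·(-3) = -1185, so a = -395/186.
Then b = ((-3) − 11·(-395/186))/7 = 541/186.

b = 2.9086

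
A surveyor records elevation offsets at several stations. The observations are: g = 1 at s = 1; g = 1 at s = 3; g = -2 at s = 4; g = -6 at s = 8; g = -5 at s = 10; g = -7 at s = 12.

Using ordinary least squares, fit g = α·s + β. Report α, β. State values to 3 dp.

Normal-equation sums: Σs·s = 334, Σs = 38, Σ1 = 6.
Moment sums: Σs·g = -186, Σg = -18.
So XᵀX·[α, β]ᵀ = Xᵀg: [[334, 38]; [38, 6]]·[α, β]ᵀ = [-186, -18]ᵀ.
Δ = 334·6 − 38² = 560.
α = ((-186)·6 − 38·(-18))/560 = -27/35; β = (334·(-18) − 38·(-186))/560 = 66/35.

α = -0.771, β = 1.886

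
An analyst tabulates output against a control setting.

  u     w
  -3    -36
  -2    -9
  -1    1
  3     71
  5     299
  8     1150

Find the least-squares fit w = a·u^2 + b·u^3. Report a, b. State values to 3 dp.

a = 1.950, b = 2.002

Compute the Gram sums: Σu^2·u^2 = 4900, Σu^2·u^3 = 35860, Σu^3·u^3 = 279292.
For Mᵀw: Σu^2·w = 81355, Σu^3·w = 629135.
det = 4900·279292 − 35860² = 82591200.
a = (81355·279292 − 35860·629135)/82591200 = 4025489/2064780; b = (4900·629135 − 35860·81355)/82591200 = 206714/103239.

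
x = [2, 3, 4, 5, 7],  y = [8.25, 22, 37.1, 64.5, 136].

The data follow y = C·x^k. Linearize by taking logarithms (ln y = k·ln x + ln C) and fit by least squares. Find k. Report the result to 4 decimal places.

k = 2.2170

With ln yᵢ as the transformed response and ln xᵢ as the regressor:
XᵀX = [[9.9861, 6.7334]; [6.7334, 5]], rhs = [26.1337, 17.8942]ᵀ  (here Σln x = 6.7334, Σ(ln x)² = 9.9861, Σln y = 17.8942, Σln x·ln y = 26.1337).
Solving (det = 4.5917): k = 2.21696, ln C = 0.59331.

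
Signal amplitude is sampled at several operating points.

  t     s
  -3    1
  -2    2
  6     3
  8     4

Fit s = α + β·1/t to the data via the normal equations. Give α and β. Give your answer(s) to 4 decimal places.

Setting ∂/∂α … = 0 gives: 4·α + (-13/24)·β = 10;  (-13/24)·α + (233/576)·β = -1/3.
Determinant 4·(233/576) − (-13/24)² = 763/576.
α = (10·(233/576) − (-13/24)·(-1/3))/(763/576) = 318/109; β = (4·(-1/3) − (-13/24)·10)/(763/576) = 336/109.

α = 2.9174, β = 3.0826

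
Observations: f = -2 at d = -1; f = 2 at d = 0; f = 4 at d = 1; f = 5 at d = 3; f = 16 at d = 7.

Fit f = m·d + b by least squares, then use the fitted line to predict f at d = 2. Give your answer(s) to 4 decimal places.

f̂ = 5.0000

Entries of XᵀX: Σd·d = 60, Σd = 10, Σ1 = 5.
Right-hand side: Σd·f = 133, Σf = 25.
Δ = 60·5 − 10² = 200.
m = (133·5 − 10·25)/200 = 83/40; b = (60·25 − 10·133)/200 = 17/20.
At d = 2: f̂ = (83/40)·(2) + (17/20)·(1) = 5.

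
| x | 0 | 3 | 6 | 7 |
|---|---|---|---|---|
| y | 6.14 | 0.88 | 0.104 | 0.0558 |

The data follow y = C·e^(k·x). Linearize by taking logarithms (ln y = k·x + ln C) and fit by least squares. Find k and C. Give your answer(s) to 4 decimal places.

With ln yᵢ as the transformed response and xᵢ as the regressor:
Over the data: Σx = 16.0000, Σ(x)² = 94.0000, Σln y = -3.4624, Σx·ln y = -34.1656.
Normal system: [[94.0000, 16.0000]; [16.0000, 4]]·[k, ln C]ᵀ = [-34.1656, -3.4624]ᵀ.
Solving (det = 120.0000): k = -0.67720, ln C = 1.84323, so C = exp(1.84323) = 6.31691.

k = -0.6772, C = 6.3169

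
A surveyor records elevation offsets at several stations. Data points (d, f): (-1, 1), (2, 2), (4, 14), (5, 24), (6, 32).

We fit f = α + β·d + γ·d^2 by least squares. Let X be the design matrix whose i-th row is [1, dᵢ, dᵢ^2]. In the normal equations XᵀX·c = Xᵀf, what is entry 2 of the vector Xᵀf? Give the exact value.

Entry 2 ↔ basis d, so (Xᵀf)_{2} = Σᵢ (d)·fᵢ = (-1)·(1) + (2)·(2) + (4)·(14) + (5)·(24) + (6)·(32) = 371.

371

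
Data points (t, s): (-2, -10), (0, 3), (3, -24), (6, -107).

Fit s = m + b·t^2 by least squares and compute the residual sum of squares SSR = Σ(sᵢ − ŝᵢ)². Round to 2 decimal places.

Normal-equation sums: Σ1 = 4, Σt^2 = 49, Σt^2·t^2 = 1393.
Moment sums: Σs = -138, Σt^2·s = -4108.
Normal equations: [[4, 49]; [49, 1393]]·[m, b]ᵀ = [-138, -4108]ᵀ.
Eliminating b: 1393·(row 1) − 49·(row 2) gives 3171·m = 1393·(-138) − 49·(-4108) = 9058, so m = 1294/453.
Then b = ((-4108) − 49·(1294/453))/1393 = -9670/3171.
Residuals: -696/1057, 65/453, 1868/3171, -235/3171; SSR = 2558/3171.

SSR = 0.81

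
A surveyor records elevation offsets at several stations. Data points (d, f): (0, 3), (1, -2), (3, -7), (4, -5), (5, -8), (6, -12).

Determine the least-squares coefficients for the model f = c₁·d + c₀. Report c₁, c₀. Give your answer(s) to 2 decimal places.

AᵀA·[c₁, c₀]ᵀ = Aᵀf reads: 87·c₁ + 19·c₀ = -155;  19·c₁ + 6·c₀ = -31.
Δ = 87·6 − 19² = 161.
c₁ = ((-155)·6 − 19·(-31))/161 = -341/161; c₀ = (87·(-31) − 19·(-155))/161 = 248/161.

c₁ = -2.12, c₀ = 1.54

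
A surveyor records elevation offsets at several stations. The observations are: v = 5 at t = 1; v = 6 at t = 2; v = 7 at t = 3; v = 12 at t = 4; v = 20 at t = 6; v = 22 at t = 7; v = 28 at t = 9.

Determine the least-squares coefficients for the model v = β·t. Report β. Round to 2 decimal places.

Sums needed: Σt·t = 196.
Right-hand side: Σt·v = 612.
Normal equations: [[196]]·[β]ᵀ = [612]ᵀ.
β = 612/196 = 3.12245.

β = 3.12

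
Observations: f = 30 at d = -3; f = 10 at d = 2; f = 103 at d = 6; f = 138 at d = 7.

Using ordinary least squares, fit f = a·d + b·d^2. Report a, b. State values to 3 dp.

a = -0.961, b = 2.978

Sums needed: Σd·d = 98, Σd·d^2 = 540, Σd^2·d^2 = 3794.
And Σd·f = 1514, Σd^2·f = 10780.
Eliminating b: 3794·(row 1) − 540·(row 2) gives 80212·a = 3794·1514 − 540·10780 = -77084, so a = -19271/20053.
Then b = (10780 − 540·(-19271/20053))/3794 = 59720/20053.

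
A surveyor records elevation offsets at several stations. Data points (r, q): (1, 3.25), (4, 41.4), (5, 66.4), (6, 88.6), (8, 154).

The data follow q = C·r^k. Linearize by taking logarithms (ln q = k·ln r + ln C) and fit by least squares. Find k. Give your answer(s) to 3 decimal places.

k = 1.855

Linearized form: ln q = k·ln r + ln C. From the 5 transformed points,
Σln r = 6.8669, Σ(ln r)² = 12.0466, Σln q = 18.6187, Σln r·ln q = 30.4228.
Normal system: [[12.0466, 6.8669]; [6.8669, 5]]·[k, ln C]ᵀ = [30.4228, 18.6187]ᵀ.
Solving (det = 13.0781): k = 1.85505, ln C = 1.17605.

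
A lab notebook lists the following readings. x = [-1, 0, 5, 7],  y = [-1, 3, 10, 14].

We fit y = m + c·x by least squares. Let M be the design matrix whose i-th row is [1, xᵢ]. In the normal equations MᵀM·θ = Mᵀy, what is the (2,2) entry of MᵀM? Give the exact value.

Row 2 ↔ basis x, column 2 ↔ basis x, so (MᵀM)_{2,2} = Σᵢ (x)·(x) = (-1)·(-1) + (0)·(0) + (5)·(5) + (7)·(7) = 75.

75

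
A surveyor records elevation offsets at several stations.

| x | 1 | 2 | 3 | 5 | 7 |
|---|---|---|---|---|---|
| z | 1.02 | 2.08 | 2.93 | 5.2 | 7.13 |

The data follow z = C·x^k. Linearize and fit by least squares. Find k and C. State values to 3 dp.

Linearized form: ln z = k·ln x + ln C. From the 5 transformed points,
Σln x = 5.3471, Σ(ln x)² = 8.0643, Σln z = 5.4401, Σln x·ln z = 8.1644.
Equations: 8.0643·k + 5.3471·ln C = 8.1644;  5.3471·k + 5·ln C = 5.4401.
Slope k = (n·Σln x·ln z − Σln x·Σln z)/(n·Σ(ln x)² − (Σln x)²) = (5·8.1644 − 5.3471·5.4401)/11.7297 = 1.00029; ln C = (Σln z − k·Σln x)/n = 0.01830, so C = exp(0.01830) = 1.01846.

k = 1.000, C = 1.018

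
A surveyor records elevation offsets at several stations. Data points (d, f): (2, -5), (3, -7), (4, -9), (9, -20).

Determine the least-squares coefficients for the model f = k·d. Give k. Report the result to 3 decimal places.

Compute the Gram sums: Σd·d = 110.
And Σd·f = -247.
Normal equations: [[110]]·[k]ᵀ = [-247]ᵀ.
Hence k = -247 / 110 ≈ -2.24545.

k = -2.245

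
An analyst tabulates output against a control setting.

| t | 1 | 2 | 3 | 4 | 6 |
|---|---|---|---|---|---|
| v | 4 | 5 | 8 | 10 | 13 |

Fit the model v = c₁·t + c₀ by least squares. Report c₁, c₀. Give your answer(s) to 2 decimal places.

c₁ = 1.89, c₀ = 1.95

The normal equations are: 66·c₁ + 16·c₀ = 156;  16·c₁ + 5·c₀ = 40.
Determinant 66·5 − 16² = 74.
c₁ = (156·5 − 16·40)/74 = 70/37; c₀ = (66·40 − 16·156)/74 = 72/37.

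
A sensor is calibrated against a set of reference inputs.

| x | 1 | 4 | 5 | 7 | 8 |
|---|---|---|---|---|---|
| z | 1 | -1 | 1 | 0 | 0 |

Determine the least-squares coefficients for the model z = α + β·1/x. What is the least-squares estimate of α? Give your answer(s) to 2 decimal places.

α = -0.18

Forming AᵀA = [[5, 481/280]; [481/280, 89261/78400]] and Aᵀz = [1, 19/20]ᵀ gives AᵀA·[α, β]ᵀ = Aᵀz.
Eliminating β: (89261/78400)·(row 1) − (481/280)·(row 2) gives (6717/2450)·α = (89261/78400)·1 − (481/280)·(19/20) = -7737/15680, so α = -12895/71648.
Then β = ((19/20) − (481/280)·(-12895/71648))/(89261/78400) = 9905/8956.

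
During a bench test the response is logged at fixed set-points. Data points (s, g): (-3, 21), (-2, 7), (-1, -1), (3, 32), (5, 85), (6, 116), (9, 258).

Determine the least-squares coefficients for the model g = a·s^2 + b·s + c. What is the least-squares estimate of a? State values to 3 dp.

Normal-equation sums: Σs^2·s^2 = 8661, Σs^2·s = 1061, Σs^2 = 165, Σs·s = 165, Σs = 17, Σ1 = 7.
And Σs^2·g = 27703, Σs·g = 3463, Σg = 518.
So MᵀM·[a, b, c]ᵀ = Mᵀg: [[8661, 1061, 165]; [1061, 165, 17]; [165, 17, 7]]·[a, b, c]ᵀ = [27703, 3463, 518]ᵀ.
Solving the 3×3 system (Gaussian elimination) gives a = 806357/270116, b = 510691/270116, c = -64663/67529.

a = 2.985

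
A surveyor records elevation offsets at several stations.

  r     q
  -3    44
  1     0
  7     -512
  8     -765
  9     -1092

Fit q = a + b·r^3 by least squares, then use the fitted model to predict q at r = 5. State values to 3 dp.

q̂ = -184.949

MᵀM·[a, b]ᵀ = Mᵀq reads: 5·a + 1558·b = -2325;  1558·a + 911964·b = -1364552.
(Σ1 = 5, Σr^3 = 1558, Σr^3·r^3 = 911964, Σq = -2325, Σr^3·q = -1364552.)
Determinant 5·911964 − 1558² = 2132456.
a = ((-2325)·911964 − 1558·(-1364552))/2132456 = 1413929/533114; b = (5·(-1364552) − 1558·(-2325))/2132456 = -1600205/1066228.
At r = 5: q̂ = (1413929/533114)·(1) + (-1600205/1066228)·(125) = -197197767/1066228.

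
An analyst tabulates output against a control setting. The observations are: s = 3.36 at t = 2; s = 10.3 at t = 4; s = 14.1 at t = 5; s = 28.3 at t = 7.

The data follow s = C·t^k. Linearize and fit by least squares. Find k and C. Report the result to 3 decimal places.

With ln sᵢ as the transformed response and ln tᵢ as the regressor:
XᵀX = [[8.7791, 5.6348]; [5.6348, 4]], rhs = [14.8369, 9.5331]ᵀ  (here Σln t = 5.6348, Σ(ln t)² = 8.7791, Σln s = 9.5331, Σln t·ln s = 14.8369).
Solving (det = 3.3656): k = 1.67287, ln C = 0.02671, so C = exp(0.02671) = 1.02707.

k = 1.673, C = 1.027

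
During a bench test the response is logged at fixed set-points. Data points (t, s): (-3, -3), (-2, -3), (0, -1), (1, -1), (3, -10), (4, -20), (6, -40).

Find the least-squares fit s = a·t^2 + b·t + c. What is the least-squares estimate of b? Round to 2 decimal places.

b = -1.17

The normal equations are: 1731·a + 273·b + 75·c = -1890;  273·a + 75·b + 9·c = -336;  75·a + 9·b + 7·c = -78.
(Σt^2·t^2 = 1731, Σt^2·t = 273, Σt^2 = 75, Σt·t = 75, Σt = 9, Σ1 = 7, Σt^2·s = -1890, Σt·s = -336, Σs = -78.)
Solving the 3×3 system (Gaussian elimination) gives a = -2455/2688, b = -3155/2688, c = 17/112.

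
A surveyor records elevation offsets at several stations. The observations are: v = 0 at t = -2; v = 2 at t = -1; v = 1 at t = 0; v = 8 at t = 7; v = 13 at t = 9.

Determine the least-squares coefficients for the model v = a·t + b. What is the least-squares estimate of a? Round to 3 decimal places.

MᵀM·[a, b]ᵀ = Mᵀv reads: 135·a + 13·b = 171;  13·a + 5·b = 24.
Eliminating b: 5·(row 1) − 13·(row 2) gives 506·a = 5·171 − 13·24 = 543, so a = 543/506.
Then b = (24 − 13·(543/506))/5 = 1017/506.

a = 1.073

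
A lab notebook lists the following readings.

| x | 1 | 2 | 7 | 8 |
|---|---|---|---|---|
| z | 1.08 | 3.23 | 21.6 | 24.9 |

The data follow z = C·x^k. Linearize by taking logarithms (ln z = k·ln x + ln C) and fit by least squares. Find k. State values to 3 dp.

With ln zᵢ as the transformed response and ln xᵢ as the regressor:
Σln x = 4.7185, Σ(ln x)² = 8.5911, Σln z = 7.5370, Σln x·ln z = 13.4770.
Equations: 8.5911·k + 4.7185·ln C = 13.4770;  4.7185·k + 4·ln C = 7.5370.
Slope k = (n·Σln x·ln z − Σln x·Σln z)/(n·Σ(ln x)² − (Σln x)²) = (4·13.4770 − 4.7185·7.5370)/12.1002 = 1.51607; ln C = (Σln z − k·Σln x)/n = 0.09585.

k = 1.516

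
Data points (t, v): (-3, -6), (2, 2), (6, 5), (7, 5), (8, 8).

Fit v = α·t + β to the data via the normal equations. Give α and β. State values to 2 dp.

α = 1.16, β = -1.83

Compute the Gram sums: Σt·t = 162, Σt = 20, Σ1 = 5.
And Σt·v = 151, Σv = 14.
XᵀX·[α, β]ᵀ = Xᵀv becomes [[162, 20]; [20, 5]]·[α, β]ᵀ = [151, 14]ᵀ.
Determinant 162·5 − 20² = 410.
α = (151·5 − 20·14)/410 = 95/82; β = (162·14 − 20·151)/410 = -376/205.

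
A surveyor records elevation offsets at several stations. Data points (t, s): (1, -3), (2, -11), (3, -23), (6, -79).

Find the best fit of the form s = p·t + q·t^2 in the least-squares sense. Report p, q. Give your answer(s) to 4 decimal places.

p = -1.7908, q = -1.8986

The normal system MᵀM·[p, q]ᵀ = Mᵀs is [[50, 252]; [252, 1394]]·[p, q]ᵀ = [-568, -3098]ᵀ.
Determinant 50·1394 − 252² = 6196.
p = ((-568)·1394 − 252·(-3098))/6196 = -2774/1549; q = (50·(-3098) − 252·(-568))/6196 = -2941/1549.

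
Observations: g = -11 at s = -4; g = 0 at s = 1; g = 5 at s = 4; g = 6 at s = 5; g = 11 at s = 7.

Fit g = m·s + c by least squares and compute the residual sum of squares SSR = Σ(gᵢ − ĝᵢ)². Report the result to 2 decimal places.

The normal system XᵀX·[m, c]ᵀ = Xᵀg is [[107, 13]; [13, 5]]·[m, c]ᵀ = [171, 11]ᵀ.
Eliminating c: 5·(row 1) − 13·(row 2) gives 366·m = 5·171 − 13·11 = 712, so m = 356/183.
Then c = (11 − 13·(356/183))/5 = -523/183.
Residuals: -22/61, 167/183, 14/183, -53/61, 44/183; SSR = 326/183.

SSR = 1.78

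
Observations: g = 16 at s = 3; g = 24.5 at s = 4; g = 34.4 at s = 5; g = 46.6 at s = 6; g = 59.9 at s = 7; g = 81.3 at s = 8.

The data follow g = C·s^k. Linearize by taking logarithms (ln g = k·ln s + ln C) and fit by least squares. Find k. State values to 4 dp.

Let Y = ln g. Fitting Y = k·ln s + ln C by least squares:
Σln s = 9.9115, Σ(ln s)² = 17.0401, Σln g = 21.8417, Σln s·ln g = 37.1675.
Normal system: [[17.0401, 9.9115]; [9.9115, 6]]·[k, ln C]ᵀ = [37.1675, 21.8417]ᵀ.
Δ = 17.0401·6 − (9.9115)² = 4.0036; k = (37.1675·6 − 9.9115·21.8417)/4.0036 = 1.62888, ln C = (17.0401·21.8417 − 9.9115·37.1675)/4.0036 = 0.94954.

k = 1.6289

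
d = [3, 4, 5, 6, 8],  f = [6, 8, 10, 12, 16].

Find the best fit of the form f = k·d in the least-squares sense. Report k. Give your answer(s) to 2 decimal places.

k = 2.00

Sums needed: Σd·d = 150.
For Aᵀf: Σd·f = 300.
Normal equations: [[150]]·[k]ᵀ = [300]ᵀ.
Hence k = 300 / 150 ≈ 2.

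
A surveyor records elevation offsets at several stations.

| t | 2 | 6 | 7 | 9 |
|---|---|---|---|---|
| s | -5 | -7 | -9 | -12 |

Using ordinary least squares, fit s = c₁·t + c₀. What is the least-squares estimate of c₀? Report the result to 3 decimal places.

c₀ = -2.481

Normal-equation sums: Σt·t = 170, Σt = 24, Σ1 = 4.
Moment sums: Σt·s = -223, Σs = -33.
Δ = 170·4 − 24² = 104.
c₁ = ((-223)·4 − 24·(-33))/104 = -25/26; c₀ = (170·(-33) − 24·(-223))/104 = -129/52.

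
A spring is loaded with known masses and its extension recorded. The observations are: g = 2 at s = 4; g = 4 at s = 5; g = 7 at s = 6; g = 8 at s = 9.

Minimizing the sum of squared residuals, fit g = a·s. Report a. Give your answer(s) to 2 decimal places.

Entries of AᵀA: Σs·s = 158.
For Aᵀg: Σs·g = 142.
AᵀA·[a]ᵀ = Aᵀg becomes [[158]]·[a]ᵀ = [142]ᵀ.
Hence a = 142 / 158 ≈ 0.898734.

a = 0.90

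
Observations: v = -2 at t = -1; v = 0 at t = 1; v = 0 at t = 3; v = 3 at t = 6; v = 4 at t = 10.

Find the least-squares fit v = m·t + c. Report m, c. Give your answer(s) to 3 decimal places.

The normal system MᵀM·[m, c]ᵀ = Mᵀv is [[147, 19]; [19, 5]]·[m, c]ᵀ = [60, 5]ᵀ.
Eliminating c: 5·(row 1) − 19·(row 2) gives 374·m = 5·60 − 19·5 = 205, so m = 205/374.
Then c = (5 − 19·(205/374))/5 = -405/374.

m = 0.548, c = -1.083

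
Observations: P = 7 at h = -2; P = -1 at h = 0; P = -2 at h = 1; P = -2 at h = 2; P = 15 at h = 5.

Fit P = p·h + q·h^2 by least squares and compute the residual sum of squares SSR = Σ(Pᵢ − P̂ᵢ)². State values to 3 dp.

From the data, Σh·h = 34, Σh·h^2 = 126, Σh^2·h^2 = 658.
Right-hand side: Σh·P = 55, Σh^2·P = 393.
MᵀM·[p, q]ᵀ = MᵀP becomes [[34, 126]; [126, 658]]·[p, q]ᵀ = [55, 393]ᵀ.
Eliminating q: 658·(row 1) − 126·(row 2) gives 6496·p = 658·55 − 126·393 = -13328, so p = -119/58.
Then q = (393 − 126·(-119/58))/658 = 201/203.
Residuals: -216/203, -1, -381/406, -13/7, 205/406; SSR = 2727/406.

SSR = 6.717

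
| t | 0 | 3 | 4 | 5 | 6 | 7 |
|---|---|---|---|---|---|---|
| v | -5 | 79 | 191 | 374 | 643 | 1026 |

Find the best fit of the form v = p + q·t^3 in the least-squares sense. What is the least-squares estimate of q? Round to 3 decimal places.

q = 2.998

Compute the Gram sums: Σ1 = 6, Σt^3 = 775, Σt^3·t^3 = 184755.
Moment sums: Σv = 2308, Σt^3·v = 551913.
So AᵀA·[p, q]ᵀ = Aᵀv: [[6, 775]; [775, 184755]]·[p, q]ᵀ = [2308, 551913]ᵀ.
Eliminating q: 184755·(row 1) − 775·(row 2) gives 507905·p = 184755·2308 − 775·551913 = -1318035, so p = -263607/101581.
Then q = (551913 − 775·(-263607/101581))/184755 = 1522778/507905.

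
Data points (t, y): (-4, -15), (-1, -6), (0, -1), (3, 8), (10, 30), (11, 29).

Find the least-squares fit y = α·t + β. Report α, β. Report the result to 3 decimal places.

Forming XᵀX = [[247, 19]; [19, 6]] and Xᵀy = [709, 45]ᵀ gives XᵀX·[α, β]ᵀ = Xᵀy.
Determinant 247·6 − 19² = 1121.
α = (709·6 − 19·45)/1121 = 3399/1121; β = (247·45 − 19·709)/1121 = -124/59.

α = 3.032, β = -2.102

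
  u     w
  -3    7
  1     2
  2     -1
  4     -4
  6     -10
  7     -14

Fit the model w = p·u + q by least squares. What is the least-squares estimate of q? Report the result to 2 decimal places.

With design matrix M, MᵀM = [[115, 17]; [17, 6]] and Mᵀw = [-195, -20]ᵀ.
Δ = 115·6 − 17² = 401.
p = ((-195)·6 − 17·(-20))/401 = -830/401; q = (115·(-20) − 17·(-195))/401 = 1015/401.

q = 2.53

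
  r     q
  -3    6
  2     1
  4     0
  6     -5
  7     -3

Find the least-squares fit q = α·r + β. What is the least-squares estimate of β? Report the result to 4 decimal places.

Sums needed: Σr·r = 114, Σr = 16, Σ1 = 5.
For Aᵀq: Σr·q = -67, Σq = -1.
AᵀA·[α, β]ᵀ = Aᵀq becomes [[114, 16]; [16, 5]]·[α, β]ᵀ = [-67, -1]ᵀ.
Determinant 114·5 − 16² = 314.
α = ((-67)·5 − 16·(-1))/314 = -319/314; β = (114·(-1) − 16·(-67))/314 = 479/157.

β = 3.0510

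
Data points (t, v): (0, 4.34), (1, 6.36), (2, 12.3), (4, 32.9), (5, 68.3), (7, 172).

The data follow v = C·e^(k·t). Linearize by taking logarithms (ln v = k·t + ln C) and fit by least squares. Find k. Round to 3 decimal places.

Let Y = ln v. Fitting Y = k·t + ln C by least squares:
Σt = 19.0000, Σ(t)² = 95.0000, Σln v = 18.6924, Σt·ln v = 77.9951.
Equations: 95.0000·k + 19.0000·ln C = 77.9951;  19.0000·k + 6·ln C = 18.6924.
Δ = 95.0000·6 − (19.0000)² = 209.0000; k = (77.9951·6 − 19.0000·18.6924)/209.0000 = 0.53979, ln C = (95.0000·18.6924 − 19.0000·77.9951)/209.0000 = 1.40607.

k = 0.540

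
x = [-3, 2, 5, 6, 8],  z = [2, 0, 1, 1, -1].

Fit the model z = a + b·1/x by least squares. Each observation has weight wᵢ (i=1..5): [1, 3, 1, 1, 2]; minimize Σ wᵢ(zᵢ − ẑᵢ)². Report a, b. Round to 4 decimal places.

AᵀWA·[a, b]ᵀ = AᵀWz reads: 8·a + (107/60)·b = 2;  (107/60)·a + (6913/7200)·b = -11/20.
Eliminating b: (6913/7200)·(row 1) − (107/60)·(row 2) gives (5401/1200)·a = (6913/7200)·2 − (107/60)·(-11/20) = 2611/900, so a = 10444/16203.
Then b = ((-11/20) − (107/60)·(10444/16203))/(6913/7200) = -9560/5401.

a = 0.6446, b = -1.7700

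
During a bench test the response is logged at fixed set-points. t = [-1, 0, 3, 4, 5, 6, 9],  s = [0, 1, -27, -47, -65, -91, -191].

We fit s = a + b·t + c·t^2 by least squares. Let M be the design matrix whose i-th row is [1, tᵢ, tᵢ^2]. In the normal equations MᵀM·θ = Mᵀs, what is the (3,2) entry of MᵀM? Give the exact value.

Row 3 ↔ basis t^2, column 2 ↔ basis t, so (MᵀM)_{3,2} = Σᵢ (t^2)·(t) = (1)·(-1) + (0)·(0) + (9)·(3) + (16)·(4) + (25)·(5) + (36)·(6) + (81)·(9) = 1160.

1160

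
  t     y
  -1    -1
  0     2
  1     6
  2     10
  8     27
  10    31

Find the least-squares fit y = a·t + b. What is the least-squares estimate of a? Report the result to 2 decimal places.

Forming AᵀA = [[170, 20]; [20, 6]] and Aᵀy = [553, 75]ᵀ gives AᵀA·[a, b]ᵀ = Aᵀy.
Eliminating b: 6·(row 1) − 20·(row 2) gives 620·a = 6·553 − 20·75 = 1818, so a = 909/310.
Then b = (75 − 20·(909/310))/6 = 169/62.

a = 2.93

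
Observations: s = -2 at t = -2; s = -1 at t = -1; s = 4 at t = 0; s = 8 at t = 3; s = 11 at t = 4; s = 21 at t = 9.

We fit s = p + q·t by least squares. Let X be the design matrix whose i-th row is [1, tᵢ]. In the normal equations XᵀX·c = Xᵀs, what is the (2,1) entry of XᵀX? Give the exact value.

Row 2 ↔ basis t, column 1 ↔ basis 1, so (XᵀX)_{2,1} = Σᵢ t = (-2)·(1) + (-1)·(1) + (0)·(1) + (3)·(1) + (4)·(1) + (9)·(1) = 13.

13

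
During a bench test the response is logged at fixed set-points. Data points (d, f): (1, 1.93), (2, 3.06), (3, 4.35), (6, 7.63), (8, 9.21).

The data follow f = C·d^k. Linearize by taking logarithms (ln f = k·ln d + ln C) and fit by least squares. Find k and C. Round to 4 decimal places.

With ln fᵢ as the transformed response and ln dᵢ as the regressor:
XᵀX = [[9.2219, 5.6630]; [5.6630, 5]], rhs = [10.6484, 7.4985]ᵀ  (here Σln d = 5.6630, Σ(ln d)² = 9.2219, Σln f = 7.4985, Σln d·ln f = 10.6484).
Solving (det = 14.0403): k = 0.76766, ln C = 0.63025, so C = exp(0.63025) = 1.87809.

k = 0.7677, C = 1.8781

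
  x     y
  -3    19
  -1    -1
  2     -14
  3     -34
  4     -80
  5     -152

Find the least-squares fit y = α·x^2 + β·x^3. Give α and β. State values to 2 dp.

α = -0.94, β = -1.02

Forming AᵀA = [[1060, 4180]; [4180, 21244]] and Aᵀy = [-5272, -25662]ᵀ gives AᵀA·[α, β]ᵀ = Aᵀy.
Eliminating β: 21244·(row 1) − 4180·(row 2) gives 5046240·α = 21244·(-5272) − 4180·(-25662) = -4731208, so α = -591401/630780.
Then β = ((-25662) − 4180·(-591401/630780))/21244 = -129119/126156.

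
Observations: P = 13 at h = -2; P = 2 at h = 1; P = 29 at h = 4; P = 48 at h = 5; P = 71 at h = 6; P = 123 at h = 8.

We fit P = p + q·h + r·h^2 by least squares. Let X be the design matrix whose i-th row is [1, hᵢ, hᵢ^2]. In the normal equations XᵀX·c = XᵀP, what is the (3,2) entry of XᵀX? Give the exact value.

910

Row 3 ↔ basis h^2, column 2 ↔ basis h, so (XᵀX)_{3,2} = Σᵢ (h^2)·(h) = (4)·(-2) + (1)·(1) + (16)·(4) + (25)·(5) + (36)·(6) + (64)·(8) = 910.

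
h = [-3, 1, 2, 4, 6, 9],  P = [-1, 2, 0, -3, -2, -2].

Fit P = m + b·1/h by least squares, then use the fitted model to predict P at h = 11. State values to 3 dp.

P̂ = -1.529

The normal equations are: 6·m + (61/36)·b = -6;  (61/36)·m + (1897/1296)·b = 37/36.
Eliminating b: (1897/1296)·(row 1) − (61/36)·(row 2) gives (7661/1296)·m = (1897/1296)·(-6) − (61/36)·(37/36) = -13639/1296, so m = -13639/7661.
Then b = ((37/36) − (61/36)·(-13639/7661))/(1897/1296) = 21168/7661.
At h = 11: P̂ = (-13639/7661)·(1) + (21168/7661)·(1/11) = -128861/84271.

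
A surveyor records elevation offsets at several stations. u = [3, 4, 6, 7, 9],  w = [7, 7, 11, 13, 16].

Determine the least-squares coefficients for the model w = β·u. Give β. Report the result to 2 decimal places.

β = 1.83

Compute the Gram sums: Σu·u = 191.
For Mᵀw: Σu·w = 350.
Normal equations: [[191]]·[β]ᵀ = [350]ᵀ.
Hence β = 350 / 191 ≈ 1.83246.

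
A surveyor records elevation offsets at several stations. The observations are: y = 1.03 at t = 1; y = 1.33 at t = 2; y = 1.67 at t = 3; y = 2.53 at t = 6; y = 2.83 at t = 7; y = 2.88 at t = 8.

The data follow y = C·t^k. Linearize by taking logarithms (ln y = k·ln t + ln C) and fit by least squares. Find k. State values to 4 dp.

With ln yᵢ as the transformed response and ln tᵢ as the regressor:
Over the data: Σln t = 7.6089, Σ(ln t)² = 13.0084, Σln y = 3.8538, Σln t·ln y = 6.6481.
Normal system: [[13.0084, 7.6089]; [7.6089, 6]]·[k, ln C]ᵀ = [6.6481, 3.8538]ᵀ.
Δ = 13.0084·6 − (7.6089)² = 20.1558; k = (6.6481·6 − 7.6089·3.8538)/20.1558 = 0.52418, ln C = (13.0084·3.8538 − 7.6089·6.6481)/20.1558 = -0.02243.

k = 0.5242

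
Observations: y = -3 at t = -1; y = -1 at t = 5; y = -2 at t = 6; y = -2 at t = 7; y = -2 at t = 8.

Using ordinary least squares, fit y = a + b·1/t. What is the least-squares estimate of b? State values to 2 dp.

Forming MᵀM = [[5, -307/840]; [-307/840, 778849/705600]] and Mᵀy = [-10, 811/420]ᵀ gives MᵀM·[a, b]ᵀ = Mᵀy.
Δ = 5·(778849/705600) − (-307/840)² = 949999/176400.
a = ((-10)·(778849/705600) − (-307/840)·(811/420))/(949999/176400) = -1822634/949999; b = (5·(811/420) − (-307/840)·(-10))/(949999/176400) = 1058400/949999.

b = 1.11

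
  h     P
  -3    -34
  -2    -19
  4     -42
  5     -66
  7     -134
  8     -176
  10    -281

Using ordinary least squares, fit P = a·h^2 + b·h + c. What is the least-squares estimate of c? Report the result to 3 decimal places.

XᵀX·[a, b, c]ᵀ = XᵀP reads: 17475·a + 2009·b + 267·c = -48634;  2009·a + 267·b + 29·c = -5514;  267·a + 29·b + 7·c = -752.
Row-reducing yields a = -668777/223618, b = 459265/223618, c = -208283/111809.

c = -1.863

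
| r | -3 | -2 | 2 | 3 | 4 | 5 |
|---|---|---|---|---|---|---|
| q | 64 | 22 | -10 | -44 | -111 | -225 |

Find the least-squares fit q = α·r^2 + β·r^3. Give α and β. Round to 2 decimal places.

α = 1.14, β = -2.02

MᵀM·[α, β]ᵀ = Mᵀq reads: 1075·α + 4149·β = -7173;  4149·α + 21307·β = -38401.
(Σr^2·r^2 = 1075, Σr^2·r^3 = 4149, Σr^3·r^3 = 21307, Σr^2·q = -7173, Σr^3·q = -38401.)
det = 1075·21307 − 4149² = 5690824.
α = ((-7173)·21307 − 4149·(-38401))/5690824 = 3245319/2845412; β = (1075·(-38401) − 4149·(-7173))/5690824 = -5760149/2845412.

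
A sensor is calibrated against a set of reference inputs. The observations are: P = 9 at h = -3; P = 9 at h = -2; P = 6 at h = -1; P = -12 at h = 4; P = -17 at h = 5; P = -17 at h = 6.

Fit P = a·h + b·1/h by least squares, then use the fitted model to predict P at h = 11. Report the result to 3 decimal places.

P̂ = -32.327

The normal system XᵀX·[a, b]ᵀ = XᵀP is [[91, 6]; [6, 5369/3600]]·[a, b]ᵀ = [-286, -341/15]ᵀ.
Determinant 91·(5369/3600) − 6² = 358979/3600.
a = ((-286)·(5369/3600) − 6·(-341/15))/(358979/3600) = -1044494/358979; b = (91·(-341/15) − 6·(-286))/(358979/3600) = -1269840/358979.
At h = 11: P̂ = (-1044494/358979)·(11) + (-1269840/358979)·(1/11) = -11604874/358979.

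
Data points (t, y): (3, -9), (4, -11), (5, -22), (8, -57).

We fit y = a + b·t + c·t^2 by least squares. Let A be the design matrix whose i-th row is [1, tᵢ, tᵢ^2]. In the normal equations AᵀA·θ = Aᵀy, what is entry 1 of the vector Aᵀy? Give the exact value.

-99

Entry 1 ↔ basis 1, so (Aᵀy)_{1} = Σᵢ yᵢ = (1)·(-9) + (1)·(-11) + (1)·(-22) + (1)·(-57) = -99.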